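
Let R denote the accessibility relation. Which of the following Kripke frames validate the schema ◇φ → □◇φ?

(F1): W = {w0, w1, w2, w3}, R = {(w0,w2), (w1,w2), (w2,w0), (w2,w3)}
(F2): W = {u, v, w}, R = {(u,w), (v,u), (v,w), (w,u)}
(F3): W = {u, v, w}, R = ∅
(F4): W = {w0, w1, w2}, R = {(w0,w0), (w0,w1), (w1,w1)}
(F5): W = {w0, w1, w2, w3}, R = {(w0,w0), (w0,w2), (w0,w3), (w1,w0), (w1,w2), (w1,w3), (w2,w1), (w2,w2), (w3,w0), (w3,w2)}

Frame correspondent (Sahlqvist): ∀x ∀y ∀z (Rxy ∧ Rxz → Ryz) — i.e. the Euclidean property.
(F1): fails — Rw0w2 and Rw0w2 but not Rw2w2.
(F2): fails — Ruw and Ruw but not Rww.
(F3): holds.
(F4): fails — Rw0w1 and Rw0w0 but not Rw1w0.
(F5): fails — Rw0w2 and Rw0w0 but not Rw2w0.
Valid on: (F3).

(F3)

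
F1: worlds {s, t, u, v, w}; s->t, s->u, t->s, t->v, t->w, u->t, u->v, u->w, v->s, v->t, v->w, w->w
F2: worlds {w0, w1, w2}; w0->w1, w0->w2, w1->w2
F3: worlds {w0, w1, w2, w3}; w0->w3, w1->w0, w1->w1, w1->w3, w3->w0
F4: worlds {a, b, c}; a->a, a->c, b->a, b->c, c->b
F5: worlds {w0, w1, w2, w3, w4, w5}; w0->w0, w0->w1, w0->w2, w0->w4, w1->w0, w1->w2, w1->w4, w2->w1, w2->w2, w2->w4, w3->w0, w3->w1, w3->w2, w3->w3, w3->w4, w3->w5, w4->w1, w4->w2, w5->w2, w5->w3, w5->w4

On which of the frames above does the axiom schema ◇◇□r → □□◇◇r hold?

F5

The schema corresponds to a generalized confluence (Geach) condition: ∀x ∀y ∀z ((xR²y ∧ xR²z) → ∃w (yRw ∧ zR²w)).
F1: fails — sR²s, sR²w but no w* with sRw* and wR²w*.
F2: fails — w0R²w2, w0R²w2 but no w with w2Rw and w2R²w.
F3: fails — w0R²w0, w0R²w0 but no w with w0Rw and w0R²w.
F4: fails — aR²c, aR²c but no w with cRw and cR²w.
F5: condition met.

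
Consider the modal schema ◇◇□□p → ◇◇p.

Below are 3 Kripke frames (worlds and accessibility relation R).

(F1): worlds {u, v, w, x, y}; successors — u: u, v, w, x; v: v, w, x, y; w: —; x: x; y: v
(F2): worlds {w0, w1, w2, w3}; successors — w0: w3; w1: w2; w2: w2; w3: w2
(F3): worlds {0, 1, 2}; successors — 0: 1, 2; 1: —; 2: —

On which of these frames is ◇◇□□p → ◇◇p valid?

Frame correspondent (Sahlqvist): ∀x ∀y (xR²y → ∃w (yR²w ∧ xR²w)) — i.e. a generalized confluence (Geach) condition.
(F1): fails — uR²w but no t with wR²t and uR²t.
(F2): ✓.
(F3): ✓.
Valid on: (F2), (F3).

(F2), (F3)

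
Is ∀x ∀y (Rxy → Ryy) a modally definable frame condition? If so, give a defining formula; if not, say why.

Definable; □(□r → r) defines it

The condition is shift-reflexivity. A defining modal formula is □(□r → r).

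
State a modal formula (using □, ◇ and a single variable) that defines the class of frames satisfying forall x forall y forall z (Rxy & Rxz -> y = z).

◇ψ → □ψ

The condition is partial functionality. The CD schema ◇ψ → □ψ defines it.
Suppose ◇ψ→□ψ is valid. Take Rxy, Rxz and set V(ψ)={y}. Then ◇ψ at x, so □ψ at x, so ψ at z, i.e. z=y.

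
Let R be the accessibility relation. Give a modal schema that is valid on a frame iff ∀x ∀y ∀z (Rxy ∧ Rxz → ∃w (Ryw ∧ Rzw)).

A defining formula is ◇□q → □◇q (the .2 axiom).
Suppose ◇□q→□◇q is valid. Take Rxy, Rxz and set V(q)={w : Ryw}. Then □q at y so ◇□q at x, so □◇q at x, so ◇q at z, giving w with Rzw and Ryw.

◇□q → □◇q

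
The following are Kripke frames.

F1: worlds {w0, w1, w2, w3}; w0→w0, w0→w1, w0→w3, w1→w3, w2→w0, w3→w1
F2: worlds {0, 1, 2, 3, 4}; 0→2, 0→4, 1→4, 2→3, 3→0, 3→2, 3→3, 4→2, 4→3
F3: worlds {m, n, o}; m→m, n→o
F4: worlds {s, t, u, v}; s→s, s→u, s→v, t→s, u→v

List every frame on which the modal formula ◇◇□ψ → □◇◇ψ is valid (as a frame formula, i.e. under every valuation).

Frame correspondent (Sahlqvist): ∀x ∀y ∀z ((xR²y ∧ xRz) → ∃w (yRw ∧ zR²w)) — i.e. a generalized confluence (Geach) condition.
F1: fails — w0R²w1, w0Rw1 but no w with w1Rw and w1R²w.
F2: satisfies the condition.
F3: satisfies the condition.
F4: fails — sR²s, sRu but no w with sRw and uR²w.
Valid on: F2, F3.

F2, F3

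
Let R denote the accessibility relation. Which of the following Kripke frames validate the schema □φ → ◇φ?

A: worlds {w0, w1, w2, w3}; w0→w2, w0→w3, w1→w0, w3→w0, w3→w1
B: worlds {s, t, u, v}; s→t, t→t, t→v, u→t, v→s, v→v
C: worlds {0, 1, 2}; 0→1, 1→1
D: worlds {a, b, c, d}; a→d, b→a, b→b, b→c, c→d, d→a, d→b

B, D

The schema corresponds to seriality: ∀x ∃y Rxy.
A: fails — world w2 has no successor.
B: satisfies the condition.
C: fails — world 2 has no successor.
D: satisfies the condition.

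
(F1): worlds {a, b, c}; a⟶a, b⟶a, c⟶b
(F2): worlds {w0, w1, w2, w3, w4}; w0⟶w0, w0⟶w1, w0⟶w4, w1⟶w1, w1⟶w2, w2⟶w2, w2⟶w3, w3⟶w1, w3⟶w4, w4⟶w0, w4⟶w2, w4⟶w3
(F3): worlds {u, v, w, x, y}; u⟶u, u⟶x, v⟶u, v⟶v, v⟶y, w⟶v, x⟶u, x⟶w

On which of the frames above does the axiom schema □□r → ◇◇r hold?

(F1), (F2)

Frame correspondent (Sahlqvist): ∀x ∃w (xR²w ∧ xR²w) — i.e. a generalized confluence (Geach) condition.
(F1): satisfies the condition.
(F2): satisfies the condition.
(F3): fails — at y but no t with yR²t and yR²t.
Valid on: (F1), (F2).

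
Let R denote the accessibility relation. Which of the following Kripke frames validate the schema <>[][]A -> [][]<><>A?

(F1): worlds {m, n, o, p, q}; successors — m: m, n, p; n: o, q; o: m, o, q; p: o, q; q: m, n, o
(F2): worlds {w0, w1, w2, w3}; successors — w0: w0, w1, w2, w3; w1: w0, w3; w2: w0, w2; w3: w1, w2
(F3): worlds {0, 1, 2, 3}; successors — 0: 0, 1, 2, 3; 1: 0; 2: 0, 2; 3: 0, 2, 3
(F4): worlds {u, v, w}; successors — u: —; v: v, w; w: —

(F1), (F2), (F3)

The schema corresponds to a generalized confluence (Geach) condition: forall x forall y forall z ((xRy & x R^2 z) -> exists w (y R^2 w & z R^2 w)).
(F1): holds.
(F2): holds.
(F3): holds.
(F4): fails — vRv, vR²w but no t with vR²t and wR²t.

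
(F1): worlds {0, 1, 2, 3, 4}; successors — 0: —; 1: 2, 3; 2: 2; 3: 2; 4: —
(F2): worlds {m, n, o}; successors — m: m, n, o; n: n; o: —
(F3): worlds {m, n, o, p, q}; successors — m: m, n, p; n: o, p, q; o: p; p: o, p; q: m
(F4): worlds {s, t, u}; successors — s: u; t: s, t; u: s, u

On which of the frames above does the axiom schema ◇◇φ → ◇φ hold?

(F1), (F2)

The schema corresponds to transitivity: ∀x ∀y ∀z (Rxy ∧ Ryz → Rxz).
(F1): satisfies the condition.
(F2): satisfies the condition.
(F3): fails — Rop and Rpo but not Roo.
(F4): fails — Rts and Rsu but not Rtu.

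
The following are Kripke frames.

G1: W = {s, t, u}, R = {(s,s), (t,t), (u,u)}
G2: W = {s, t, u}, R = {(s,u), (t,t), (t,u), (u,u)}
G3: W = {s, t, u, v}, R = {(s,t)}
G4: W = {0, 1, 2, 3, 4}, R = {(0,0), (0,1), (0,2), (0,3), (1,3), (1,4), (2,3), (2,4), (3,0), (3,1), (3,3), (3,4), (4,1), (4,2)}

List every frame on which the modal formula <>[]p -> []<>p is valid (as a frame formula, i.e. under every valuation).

G1, G2

The schema corresponds to convergence: forall x forall y forall z (Rxy & Rxz -> exists w (Ryw & Rzw)).
G1: condition met.
G2: condition met.
G3: fails — Rst and Rst but t and t have no common successor.
G4: fails — R34 and R31 but 4 and 1 have no common successor.
Valid on: G1, G2.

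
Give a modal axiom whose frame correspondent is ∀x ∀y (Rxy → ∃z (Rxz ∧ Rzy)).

□□ψ → □ψ

A defining formula is □□ψ → □ψ (the C4 axiom).
Suppose □□ψ→□ψ is valid. Take Rxy and set V(ψ)={w : xR²w}. Then □□ψ at x, so □ψ at x, so ψ at y, i.e. ∃z(Rxz∧Rzy).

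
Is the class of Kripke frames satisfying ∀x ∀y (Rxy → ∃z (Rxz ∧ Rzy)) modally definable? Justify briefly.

This is a Sahlqvist condition; the C4 axiom □□q → □q defines it.
Suppose □□q→□q is valid. Take Rxy and set V(q)={w : xR²w}. Then □□q at x, so □q at x, so q at y, i.e. ∃z(Rxz∧Rzy).

Yes — defined by □□q → □q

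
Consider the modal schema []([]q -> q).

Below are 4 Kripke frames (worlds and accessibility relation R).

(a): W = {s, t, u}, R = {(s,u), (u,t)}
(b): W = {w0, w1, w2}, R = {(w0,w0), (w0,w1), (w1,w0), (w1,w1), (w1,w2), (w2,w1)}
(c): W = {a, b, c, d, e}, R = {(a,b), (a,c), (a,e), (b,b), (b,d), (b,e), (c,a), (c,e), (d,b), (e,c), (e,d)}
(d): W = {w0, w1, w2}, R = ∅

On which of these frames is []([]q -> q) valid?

The schema corresponds to shift-reflexivity: forall x forall y (Rxy -> Ryy).
(a): fails — Rsu but not Ruu.
(b): fails — Rw1w2 but not Rw2w2.
(c): fails — Rae but not Ree.
(d): ✓.

(d)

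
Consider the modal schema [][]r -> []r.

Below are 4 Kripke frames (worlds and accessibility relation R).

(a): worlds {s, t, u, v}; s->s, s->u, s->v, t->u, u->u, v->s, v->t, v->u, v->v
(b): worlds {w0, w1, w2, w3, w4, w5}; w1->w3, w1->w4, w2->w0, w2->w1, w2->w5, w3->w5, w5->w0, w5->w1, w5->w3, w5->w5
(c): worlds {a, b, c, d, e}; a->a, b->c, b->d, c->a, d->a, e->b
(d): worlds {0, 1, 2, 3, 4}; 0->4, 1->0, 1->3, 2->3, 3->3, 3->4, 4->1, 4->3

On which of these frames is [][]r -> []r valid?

(a)

Frame correspondent (Sahlqvist): forall x forall y (Rxy -> exists z (Rxz & Rzy)) — i.e. density.
(a): holds.
(b): fails — Rw1w3 but no z with Rw1z and Rzw3.
(c): fails — Rbc but no z with Rbz and Rzc.
(d): fails — R10 but no z with R1z and Rz0.
Valid on: (a).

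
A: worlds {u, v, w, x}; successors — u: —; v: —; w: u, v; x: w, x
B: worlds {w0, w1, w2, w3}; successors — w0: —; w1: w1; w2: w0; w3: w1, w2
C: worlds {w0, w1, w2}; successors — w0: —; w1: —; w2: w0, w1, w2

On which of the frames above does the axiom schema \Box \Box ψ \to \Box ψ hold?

C

Frame correspondent (Sahlqvist): \forall x \forall y (Rxy \to \exists z (Rxz \wedge Rzy)) — i.e. density.
A: fails — Rwu but no z with Rwz and Rzu.
B: fails — Rw2w0 but no z with Rw2z and Rzw0.
C: condition met.
Valid on: C.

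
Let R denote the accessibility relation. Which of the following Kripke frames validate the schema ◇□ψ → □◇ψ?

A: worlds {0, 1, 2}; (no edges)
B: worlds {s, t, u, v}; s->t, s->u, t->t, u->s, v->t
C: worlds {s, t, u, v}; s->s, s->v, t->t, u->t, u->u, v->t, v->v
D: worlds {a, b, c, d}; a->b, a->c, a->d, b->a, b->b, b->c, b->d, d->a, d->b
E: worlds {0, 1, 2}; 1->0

The schema corresponds to convergence: ∀x ∀y ∀z (Rxy ∧ Rxz → ∃w (Ryw ∧ Rzw)).
A: satisfies the condition.
B: fails — Rsu and Rst but u and t have no common successor.
C: satisfies the condition.
D: fails — Rab and Rac but b and c have no common successor.
E: fails — R10 and R10 but 0 and 0 have no common successor.
Valid on: A, C.

A, C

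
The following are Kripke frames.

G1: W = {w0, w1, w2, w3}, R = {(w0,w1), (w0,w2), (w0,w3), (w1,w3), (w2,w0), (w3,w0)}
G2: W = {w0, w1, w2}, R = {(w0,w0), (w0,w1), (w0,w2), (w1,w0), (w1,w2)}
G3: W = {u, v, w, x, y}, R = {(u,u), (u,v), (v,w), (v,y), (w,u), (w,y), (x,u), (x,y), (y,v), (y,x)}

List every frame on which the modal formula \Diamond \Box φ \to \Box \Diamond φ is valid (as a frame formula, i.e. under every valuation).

Frame correspondent (Sahlqvist): \forall x \forall y \forall z (Rxy \wedge Rxz \to \exists w (Ryw \wedge Rzw)) — i.e. convergence.
G1: fails — Rw0w1 and Rw0w3 but w1 and w3 have no common successor.
G2: fails — Rw0w1 and Rw0w2 but w1 and w2 have no common successor.
G3: fails — Ruv and Ruu but v and u have no common successor.
Valid on no frame.

none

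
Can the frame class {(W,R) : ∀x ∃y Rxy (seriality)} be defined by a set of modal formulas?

Definable; □r → ◇r defines it

This is a Sahlqvist condition; the D axiom □r → ◇r defines it.
Suppose □r→◇r is valid. At any x set V(r)=W. Then □r at x, so ◇r at x, so x has a successor.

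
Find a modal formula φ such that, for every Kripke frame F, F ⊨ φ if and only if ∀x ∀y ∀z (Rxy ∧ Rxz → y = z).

◇r → □r

This is partial functionality; the standard corresponding axiom is CD: ◇r → □r.
Suppose ◇r→□r is valid. Take Rxy, Rxz and set V(r)={y}. Then ◇r at x, so □r at x, so r at z, i.e. z=y.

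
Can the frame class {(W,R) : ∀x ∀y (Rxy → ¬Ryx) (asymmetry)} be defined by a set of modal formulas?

No

Modal frame validity is preserved under surjective bounded morphisms.
The 4-cycle (worlds s,t,u,v with s→t→u→v→s) is asymmetric. Mapping every world to a single reflexive point • is a surjective bounded morphism, and the reflexive point is not asymmetric (R•• but asymmetry requires ¬R••).
So no modal formula (or set of formulas) defines exactly the asymmetric frames.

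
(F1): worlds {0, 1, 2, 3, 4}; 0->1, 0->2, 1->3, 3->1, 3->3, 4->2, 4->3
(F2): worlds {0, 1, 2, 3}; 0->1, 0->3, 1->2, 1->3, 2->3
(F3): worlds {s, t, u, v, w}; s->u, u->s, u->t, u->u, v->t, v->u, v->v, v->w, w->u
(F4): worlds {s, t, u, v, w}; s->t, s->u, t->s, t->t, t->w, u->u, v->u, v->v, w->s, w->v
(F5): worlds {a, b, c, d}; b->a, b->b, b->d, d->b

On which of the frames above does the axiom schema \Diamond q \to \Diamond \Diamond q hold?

(F3), (F5)

This is the axiom for a generalized confluence (Geach) condition; its first-order frame correspondent is \forall x \forall y (xRy \to \exists w (y = w \wedge x R^2 w)).
(F1): fails — 0R1 but no w with 1=w and 0R²w.
(F2): fails — 0R1 but no w with 1=w and 0R²w.
(F3): condition met.
(F4): fails — wRs but no w* with s=w* and wR²w*.
(F5): condition met.
Valid on: (F3), (F5).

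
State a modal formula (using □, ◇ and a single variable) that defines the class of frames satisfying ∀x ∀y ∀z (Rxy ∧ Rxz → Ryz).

This is the Euclidean property; the standard corresponding axiom is 5: ◇s → □◇s.

◇s → □◇s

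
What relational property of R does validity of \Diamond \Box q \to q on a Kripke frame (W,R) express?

Symmetry

Replacing q by ¬q and contraposing gives the equivalent schema q → □◇q.
Suppose q→□◇q is valid. Take Rxy and set V(q)={x}. Then q at x, so □◇q at x, so ◇q at y, so some z with Ryz has q; z=x, i.e. Ryx.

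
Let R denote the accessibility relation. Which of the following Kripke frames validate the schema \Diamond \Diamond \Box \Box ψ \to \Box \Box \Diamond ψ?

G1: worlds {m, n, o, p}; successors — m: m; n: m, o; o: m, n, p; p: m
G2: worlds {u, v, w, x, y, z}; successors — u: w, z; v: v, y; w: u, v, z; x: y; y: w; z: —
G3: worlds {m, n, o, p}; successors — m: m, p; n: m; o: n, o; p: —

G1

The schema corresponds to a generalized confluence (Geach) condition: \forall x \forall y \forall z ((x R^2 y \wedge x R^2 z) \to \exists w (y R^2 w \wedge zRw)).
G1: satisfies the condition.
G2: fails — uR²u, uR²z but no t with uR²t and zRt.
G3: fails — mR²m, mR²p but no w with mR²w and pRw.
Valid on: G1.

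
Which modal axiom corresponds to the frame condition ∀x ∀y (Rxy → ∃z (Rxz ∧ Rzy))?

A defining formula is □□p → □p (the C4 axiom).
Suppose □□p→□p is valid. Take Rxy and set V(p)={w : xR²w}. Then □□p at x, so □p at x, so p at y, i.e. ∃z(Rxz∧Rzy).

□□p → □p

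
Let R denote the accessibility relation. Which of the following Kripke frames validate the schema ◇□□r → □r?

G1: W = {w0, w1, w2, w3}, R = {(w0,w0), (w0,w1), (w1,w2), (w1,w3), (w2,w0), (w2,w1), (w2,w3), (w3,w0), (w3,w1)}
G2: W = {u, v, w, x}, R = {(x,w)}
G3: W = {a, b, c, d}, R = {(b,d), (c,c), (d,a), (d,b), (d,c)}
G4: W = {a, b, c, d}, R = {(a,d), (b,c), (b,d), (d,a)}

The schema corresponds to a generalized confluence (Geach) condition: ∀x ∀y ∀z ((xRy ∧ xRz) → ∃w (yR²w ∧ z = w)).
G1: satisfies the condition.
G2: fails — xRw, xRw but no t with wR²t and w=t.
G3: fails — dRa, dRa but no w with aR²w and a=w.
G4: fails — bRc, bRc but no w with cR²w and c=w.
Valid on: G1.

G1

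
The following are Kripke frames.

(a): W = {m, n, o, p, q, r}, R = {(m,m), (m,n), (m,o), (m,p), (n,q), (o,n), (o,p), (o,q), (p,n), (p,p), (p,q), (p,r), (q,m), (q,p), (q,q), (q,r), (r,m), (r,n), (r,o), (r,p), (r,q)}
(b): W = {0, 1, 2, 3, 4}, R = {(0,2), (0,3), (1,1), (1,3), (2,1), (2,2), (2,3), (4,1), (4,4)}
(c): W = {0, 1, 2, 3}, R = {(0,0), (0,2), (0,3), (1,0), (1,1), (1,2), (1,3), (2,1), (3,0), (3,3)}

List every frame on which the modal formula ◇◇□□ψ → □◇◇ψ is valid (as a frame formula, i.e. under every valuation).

(a), (c)

The schema corresponds to a generalized confluence (Geach) condition: ∀x ∀y ∀z ((xR²y ∧ xRz) → ∃w (yR²w ∧ zR²w)).
(a): holds.
(b): fails — 0R²1, 0R3 but no w with 1R²w and 3R²w.
(c): holds.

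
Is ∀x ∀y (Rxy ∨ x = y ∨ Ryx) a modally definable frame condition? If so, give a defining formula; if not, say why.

No — not modally definable

Modal frame validity is preserved under disjoint unions.
Take 2 disjoint single-world reflexive frames: each is trivially connected, but their disjoint union has 2 worlds with no edge between distinct components, so it is not connected.
So the class is not modally definable.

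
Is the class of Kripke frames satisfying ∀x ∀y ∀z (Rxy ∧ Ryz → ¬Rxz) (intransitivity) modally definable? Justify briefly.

Not definable by any modal formula

If a class were modally definable it would be closed under surjective bounded morphisms (Goldblatt–Thomason).
The 5-cycle (worlds w0,w1,w2,w3,w4 with w0→w1→w2→w3→w4→w0) is intransitive. Mapping every world to a single reflexive point • is a surjective bounded morphism; the reflexive point is not intransitive (R••∧R•• but R••).
Hence intransitivity is not modally definable.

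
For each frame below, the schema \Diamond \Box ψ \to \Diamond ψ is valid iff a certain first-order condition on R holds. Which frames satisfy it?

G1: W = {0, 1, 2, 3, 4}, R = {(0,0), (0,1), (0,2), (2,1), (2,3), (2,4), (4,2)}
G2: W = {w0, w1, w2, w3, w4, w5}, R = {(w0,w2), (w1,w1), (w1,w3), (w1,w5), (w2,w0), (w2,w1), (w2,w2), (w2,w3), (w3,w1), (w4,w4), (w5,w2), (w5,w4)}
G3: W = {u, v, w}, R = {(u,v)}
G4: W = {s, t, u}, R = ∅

G4

Frame correspondent (Sahlqvist): \forall x \forall y (xRy \to \exists w (yRw \wedge xRw)) — i.e. a generalized confluence (Geach) condition.
G1: fails — 0R1 but no w with 1Rw and 0Rw.
G2: fails — w1Rw5 but no w with w5Rw and w1Rw.
G3: fails — uRv but no t with vRt and uRt.
G4: ✓.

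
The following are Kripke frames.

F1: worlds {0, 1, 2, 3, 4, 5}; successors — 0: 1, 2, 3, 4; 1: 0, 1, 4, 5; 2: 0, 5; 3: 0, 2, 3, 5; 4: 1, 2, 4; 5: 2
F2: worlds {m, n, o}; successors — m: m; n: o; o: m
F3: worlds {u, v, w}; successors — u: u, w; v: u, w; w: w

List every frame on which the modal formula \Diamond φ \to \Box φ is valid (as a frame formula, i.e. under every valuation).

F2

The schema corresponds to partial functionality: \forall x \forall y \forall z (Rxy \wedge Rxz \to y = z).
F1: fails — 0 sees both 1 and 2.
F2: holds.
F3: fails — u sees both u and w.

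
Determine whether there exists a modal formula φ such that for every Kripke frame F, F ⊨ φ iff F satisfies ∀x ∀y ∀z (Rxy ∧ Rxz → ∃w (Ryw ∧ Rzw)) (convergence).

The condition is convergence. A defining modal formula is ◇□q → □◇q.
Suppose ◇□q→□◇q is valid. Take Rxy, Rxz and set V(q)={w : Ryw}. Then □q at y so ◇□q at x, so □◇q at x, so ◇q at z, giving w with Rzw and Ryw.

Yes — defined by ◇□q → □◇q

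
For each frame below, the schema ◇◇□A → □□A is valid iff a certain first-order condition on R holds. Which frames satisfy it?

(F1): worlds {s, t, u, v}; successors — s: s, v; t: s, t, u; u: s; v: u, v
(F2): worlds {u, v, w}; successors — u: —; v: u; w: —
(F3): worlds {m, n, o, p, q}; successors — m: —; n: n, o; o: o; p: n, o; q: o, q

(F2)

Frame correspondent (Sahlqvist): ∀x ∀y ∀z ((xR²y ∧ xR²z) → ∃w (yRw ∧ z = w)) — i.e. a generalized confluence (Geach) condition.
(F1): fails — sR²s, sR²u but no w with sRw and u=w.
(F2): satisfies the condition.
(F3): fails — nR²o, nR²n but no w with oRw and n=w.
Valid on: (F2).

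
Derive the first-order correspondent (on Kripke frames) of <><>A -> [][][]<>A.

This is a Sahlqvist (Geach-type) schema ◇^2□^0A → □^3◇^1A.
First-order correspondent: forall x forall y forall z ((x R^2 y & x R^3 z) -> exists w (y = w & zRw)).

forall x forall y forall z ((x R^2 y & x R^3 z) -> exists w (y = w & zRw))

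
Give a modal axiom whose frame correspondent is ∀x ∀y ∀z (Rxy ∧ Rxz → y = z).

The condition is partial functionality. The CD schema ◇p → □p defines it.
Suppose ◇p→□p is valid. Take Rxy, Rxz and set V(p)={y}. Then ◇p at x, so □p at x, so p at z, i.e. z=y.

◇p → □p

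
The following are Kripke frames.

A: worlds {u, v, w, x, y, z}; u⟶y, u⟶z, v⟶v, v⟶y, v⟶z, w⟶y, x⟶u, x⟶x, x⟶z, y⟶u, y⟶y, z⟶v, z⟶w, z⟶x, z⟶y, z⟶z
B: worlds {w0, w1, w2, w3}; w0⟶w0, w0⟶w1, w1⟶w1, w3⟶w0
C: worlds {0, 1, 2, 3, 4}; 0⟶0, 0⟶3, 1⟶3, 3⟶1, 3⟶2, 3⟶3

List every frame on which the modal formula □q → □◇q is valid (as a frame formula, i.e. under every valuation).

A, B

This is the axiom for a generalized confluence (Geach) condition; its first-order frame correspondent is ∀x ∀z (xRz → ∃w (xRw ∧ zRw)).
A: holds.
B: holds.
C: fails — 3R2 but no w with 3Rw and 2Rw.
Valid on: A, B.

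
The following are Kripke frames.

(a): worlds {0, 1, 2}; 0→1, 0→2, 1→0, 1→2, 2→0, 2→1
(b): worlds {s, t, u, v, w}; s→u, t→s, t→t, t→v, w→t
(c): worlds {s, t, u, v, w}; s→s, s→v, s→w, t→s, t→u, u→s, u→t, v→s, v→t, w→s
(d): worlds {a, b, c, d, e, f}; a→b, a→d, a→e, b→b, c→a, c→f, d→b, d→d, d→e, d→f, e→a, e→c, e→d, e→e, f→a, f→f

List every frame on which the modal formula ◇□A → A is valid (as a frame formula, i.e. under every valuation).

(a)

Frame correspondent (Sahlqvist): ∀x ∀y (Rxy → Ryx) — i.e. symmetry.
(a): holds.
(b): fails — Rwt but not Rtw.
(c): fails — Rus but not Rsu.
(d): fails — Rcf but not Rfc.
Valid on: (a).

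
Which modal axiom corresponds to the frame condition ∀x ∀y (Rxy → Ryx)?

r → □◇r

A defining formula is r → □◇r (the B axiom).
Suppose r→□◇r is valid. Take Rxy and set V(r)={x}. Then r at x, so □◇r at x, so ◇r at y, so some z with Ryz has r; z=x, i.e. Ryx.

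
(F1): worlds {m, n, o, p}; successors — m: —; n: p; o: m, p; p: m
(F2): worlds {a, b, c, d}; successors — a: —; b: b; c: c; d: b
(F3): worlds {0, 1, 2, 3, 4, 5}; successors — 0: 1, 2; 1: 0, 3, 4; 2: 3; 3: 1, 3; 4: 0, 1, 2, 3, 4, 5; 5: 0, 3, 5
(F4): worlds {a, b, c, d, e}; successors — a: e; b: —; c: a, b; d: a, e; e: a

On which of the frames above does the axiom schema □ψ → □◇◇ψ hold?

(F2), (F3)

Frame correspondent (Sahlqvist): ∀x ∀z (xRz → ∃w (xRw ∧ zR²w)) — i.e. a generalized confluence (Geach) condition.
(F1): fails — nRp but no w with nRw and pR²w.
(F2): ✓.
(F3): ✓.
(F4): fails — cRb but no w with cRw and bR²w.
Valid on: (F2), (F3).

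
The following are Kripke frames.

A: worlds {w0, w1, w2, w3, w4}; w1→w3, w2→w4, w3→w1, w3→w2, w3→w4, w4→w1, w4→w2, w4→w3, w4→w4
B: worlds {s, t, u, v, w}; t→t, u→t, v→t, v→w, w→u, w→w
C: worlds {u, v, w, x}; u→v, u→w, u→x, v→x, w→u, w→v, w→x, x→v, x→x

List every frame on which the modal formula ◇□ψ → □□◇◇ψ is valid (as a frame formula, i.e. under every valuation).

C

This is the axiom for a generalized confluence (Geach) condition; its first-order frame correspondent is ∀x ∀y ∀z ((xRy ∧ xR²z) → ∃w (yRw ∧ zR²w)).
A: fails — w3Rw1, w3R²w1 but no w with w1Rw and w1R²w.
B: fails — vRw, vR²t but no w* with wRw* and tR²w*.
C: condition met.
Valid on: C.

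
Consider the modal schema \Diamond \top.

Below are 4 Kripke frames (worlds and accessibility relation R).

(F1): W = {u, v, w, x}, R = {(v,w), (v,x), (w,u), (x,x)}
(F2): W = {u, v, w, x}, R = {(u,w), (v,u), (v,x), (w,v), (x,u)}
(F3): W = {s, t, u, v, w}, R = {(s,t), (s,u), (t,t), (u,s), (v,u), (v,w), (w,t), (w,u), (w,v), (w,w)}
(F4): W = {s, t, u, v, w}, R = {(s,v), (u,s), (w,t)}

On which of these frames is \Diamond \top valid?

(F2), (F3)

This is the axiom for seriality; its first-order frame correspondent is \forall x \exists y Rxy.
(F1): fails — world u has no successor.
(F2): ✓.
(F3): ✓.
(F4): fails — world t has no successor.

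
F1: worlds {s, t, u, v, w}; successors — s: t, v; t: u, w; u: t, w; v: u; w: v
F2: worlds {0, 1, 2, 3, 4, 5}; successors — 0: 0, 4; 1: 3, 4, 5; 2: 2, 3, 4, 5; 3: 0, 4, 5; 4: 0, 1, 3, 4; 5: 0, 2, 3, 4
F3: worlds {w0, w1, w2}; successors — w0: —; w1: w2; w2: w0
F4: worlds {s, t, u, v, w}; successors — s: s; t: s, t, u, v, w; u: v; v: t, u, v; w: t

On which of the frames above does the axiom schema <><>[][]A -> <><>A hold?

Frame correspondent (Sahlqvist): forall x forall y (x R^2 y -> exists w (y R^2 w & x R^2 w)) — i.e. a generalized confluence (Geach) condition.
F1: fails — tR²w but no w* with wR²w* and tR²w*.
F2: ✓.
F3: fails — w1R²w0 but no w with w0R²w and w1R²w.
F4: ✓.

F2, F4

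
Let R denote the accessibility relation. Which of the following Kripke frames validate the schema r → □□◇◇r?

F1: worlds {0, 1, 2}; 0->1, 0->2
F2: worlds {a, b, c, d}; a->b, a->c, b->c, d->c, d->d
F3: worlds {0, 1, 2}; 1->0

F1, F3

This is the axiom for a generalized confluence (Geach) condition; its first-order frame correspondent is ∀x ∀z (xR²z → ∃w (x = w ∧ zR²w)).
F1: satisfies the condition.
F2: fails — aR²c but no w with a=w and cR²w.
F3: satisfies the condition.
Valid on: F1, F3.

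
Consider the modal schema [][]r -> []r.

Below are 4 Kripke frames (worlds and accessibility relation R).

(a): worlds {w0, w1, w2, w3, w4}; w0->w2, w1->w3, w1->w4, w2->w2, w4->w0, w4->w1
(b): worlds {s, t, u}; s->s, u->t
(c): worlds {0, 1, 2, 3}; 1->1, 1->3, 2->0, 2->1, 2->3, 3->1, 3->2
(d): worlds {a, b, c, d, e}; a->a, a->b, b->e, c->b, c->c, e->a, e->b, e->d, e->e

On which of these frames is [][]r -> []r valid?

(d)

The schema corresponds to density: forall x forall y (Rxy -> exists z (Rxz & Rzy)).
(a): fails — Rw1w3 but no z with Rw1z and Rzw3.
(b): fails — Rut but no z with Ruz and Rzt.
(c): fails — R32 but no z with R3z and Rz2.
(d): condition met.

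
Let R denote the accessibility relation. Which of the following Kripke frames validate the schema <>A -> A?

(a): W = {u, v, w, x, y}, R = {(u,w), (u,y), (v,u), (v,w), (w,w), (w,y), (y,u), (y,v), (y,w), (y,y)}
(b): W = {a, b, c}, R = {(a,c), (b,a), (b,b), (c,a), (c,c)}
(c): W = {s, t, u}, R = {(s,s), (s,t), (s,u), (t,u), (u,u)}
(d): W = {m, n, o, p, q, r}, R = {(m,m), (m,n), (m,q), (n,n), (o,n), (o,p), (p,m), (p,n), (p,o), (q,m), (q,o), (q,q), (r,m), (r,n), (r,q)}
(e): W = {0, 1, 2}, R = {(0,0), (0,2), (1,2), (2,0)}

This is the axiom for a generalized confluence (Geach) condition; its first-order frame correspondent is forall x forall y (xRy -> exists w (y = w & x = w)).
(a): fails — uRw but w ≠ u.
(b): fails — aRc but c ≠ a.
(c): fails — sRt but t ≠ s.
(d): fails — mRn but n ≠ m.
(e): fails — 0R2 but 2 ≠ 0.
Valid on no frame.

none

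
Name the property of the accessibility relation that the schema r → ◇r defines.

This schema is equivalent to the T axiom □r → r.
It corresponds to reflexivity: ∀x Rxx.

Reflexivity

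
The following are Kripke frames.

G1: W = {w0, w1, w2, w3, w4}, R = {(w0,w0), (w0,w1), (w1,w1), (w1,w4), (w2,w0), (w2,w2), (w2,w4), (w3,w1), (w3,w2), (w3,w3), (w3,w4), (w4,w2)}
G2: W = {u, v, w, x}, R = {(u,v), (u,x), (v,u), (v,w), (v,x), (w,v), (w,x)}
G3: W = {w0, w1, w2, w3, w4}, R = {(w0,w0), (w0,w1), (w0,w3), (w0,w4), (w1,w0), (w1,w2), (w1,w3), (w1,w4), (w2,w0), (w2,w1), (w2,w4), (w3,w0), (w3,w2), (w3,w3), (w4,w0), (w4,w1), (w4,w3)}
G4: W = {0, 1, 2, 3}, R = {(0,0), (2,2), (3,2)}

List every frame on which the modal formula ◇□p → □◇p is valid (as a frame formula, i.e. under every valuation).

G3, G4

The schema corresponds to convergence: ∀x ∀y ∀z (Rxy ∧ Rxz → ∃w (Ryw ∧ Rzw)).
G1: fails — Rw1w1 and Rw1w4 but w1 and w4 have no common successor.
G2: fails — Ruv and Rux but v and x have no common successor.
G3: holds.
G4: holds.
Valid on: G3, G4.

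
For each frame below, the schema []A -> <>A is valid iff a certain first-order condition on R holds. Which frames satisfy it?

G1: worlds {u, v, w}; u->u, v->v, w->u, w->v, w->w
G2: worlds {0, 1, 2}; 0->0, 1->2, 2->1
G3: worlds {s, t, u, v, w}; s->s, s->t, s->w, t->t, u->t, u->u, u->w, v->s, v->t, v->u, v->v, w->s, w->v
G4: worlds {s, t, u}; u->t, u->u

G1, G2, G3

Frame correspondent (Sahlqvist): forall x exists y Rxy — i.e. seriality.
G1: holds.
G2: holds.
G3: holds.
G4: fails — world s has no successor.
Valid on: G1, G2, G3.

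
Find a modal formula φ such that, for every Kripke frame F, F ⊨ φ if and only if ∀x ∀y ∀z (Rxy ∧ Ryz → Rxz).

A defining formula is □s → □□s (the 4 axiom).
Suppose □s→□□s is valid. Take Rxy, Ryz and set V(s)={w : Rxw}. Then □s at x, so □□s at x, so □s at y, so s at z, i.e. Rxz.

□s → □□s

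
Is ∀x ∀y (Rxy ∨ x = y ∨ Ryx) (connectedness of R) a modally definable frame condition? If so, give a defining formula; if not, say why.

Not definable by any modal formula

If a class were modally definable it would be closed under disjoint unions (Goldblatt–Thomason).
Take 3 disjoint single-world reflexive frames: each is trivially connected, but their disjoint union has 3 worlds with no edge between distinct components, so it is not connected.
So no modal formula (or set of formulas) defines exactly the connected frames.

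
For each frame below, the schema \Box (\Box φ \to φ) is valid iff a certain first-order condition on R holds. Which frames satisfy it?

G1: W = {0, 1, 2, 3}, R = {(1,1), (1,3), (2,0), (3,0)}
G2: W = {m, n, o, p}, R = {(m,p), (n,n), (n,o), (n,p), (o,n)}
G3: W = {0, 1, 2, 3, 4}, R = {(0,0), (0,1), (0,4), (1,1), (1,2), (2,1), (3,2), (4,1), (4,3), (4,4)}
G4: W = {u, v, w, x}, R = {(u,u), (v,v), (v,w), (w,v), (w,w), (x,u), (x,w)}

Frame correspondent (Sahlqvist): \forall x \forall y (Rxy \to Ryy) — i.e. shift-reflexivity.
G1: fails — R20 but not R00.
G2: fails — Rno but not Roo.
G3: fails — R32 but not R22.
G4: holds.

G4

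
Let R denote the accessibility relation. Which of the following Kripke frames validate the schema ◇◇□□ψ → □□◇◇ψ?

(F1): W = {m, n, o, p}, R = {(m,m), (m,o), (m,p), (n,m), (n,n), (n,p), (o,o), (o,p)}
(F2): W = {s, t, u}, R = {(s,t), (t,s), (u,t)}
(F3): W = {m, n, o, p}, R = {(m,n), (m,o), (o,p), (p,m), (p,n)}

(F2)

The schema corresponds to a generalized confluence (Geach) condition: ∀x ∀y ∀z ((xR²y ∧ xR²z) → ∃w (yR²w ∧ zR²w)).
(F1): fails — mR²m, mR²p but no w with mR²w and pR²w.
(F2): ✓.
(F3): fails — oR²m, oR²n but no w with mR²w and nR²w.
Valid on: (F2).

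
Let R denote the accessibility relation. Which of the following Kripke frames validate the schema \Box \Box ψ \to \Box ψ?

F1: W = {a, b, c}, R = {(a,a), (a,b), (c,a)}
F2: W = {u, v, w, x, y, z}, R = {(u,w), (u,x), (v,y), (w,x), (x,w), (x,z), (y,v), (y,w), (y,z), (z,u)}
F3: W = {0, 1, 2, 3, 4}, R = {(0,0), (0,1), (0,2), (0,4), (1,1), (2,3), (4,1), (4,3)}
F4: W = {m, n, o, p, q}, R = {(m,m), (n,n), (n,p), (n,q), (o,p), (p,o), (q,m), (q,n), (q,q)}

F1

This is the axiom for density; its first-order frame correspondent is \forall x \forall y (Rxy \to \exists z (Rxz \wedge Rzy)).
F1: holds.
F2: fails — Rxw but no t with Rxt and Rtw.
F3: fails — R43 but no z with R4z and Rz3.
F4: fails — Rop but no z with Roz and Rzp.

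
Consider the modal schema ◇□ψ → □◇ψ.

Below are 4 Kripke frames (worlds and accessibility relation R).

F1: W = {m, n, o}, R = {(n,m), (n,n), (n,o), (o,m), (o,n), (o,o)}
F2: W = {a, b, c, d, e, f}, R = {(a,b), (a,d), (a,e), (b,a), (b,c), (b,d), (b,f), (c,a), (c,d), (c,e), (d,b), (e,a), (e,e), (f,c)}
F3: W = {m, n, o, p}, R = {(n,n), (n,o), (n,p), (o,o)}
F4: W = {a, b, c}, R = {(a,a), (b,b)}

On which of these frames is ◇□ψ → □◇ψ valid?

F4

This is the axiom for convergence; its first-order frame correspondent is ∀x ∀y ∀z (Rxy ∧ Rxz → ∃w (Ryw ∧ Rzw)).
F1: fails — Rnn and Rnm but n and m have no common successor.
F2: fails — Rab and Rad but b and d have no common successor.
F3: fails — Rnn and Rnp but n and p have no common successor.
F4: satisfies the condition.
Valid on: F4.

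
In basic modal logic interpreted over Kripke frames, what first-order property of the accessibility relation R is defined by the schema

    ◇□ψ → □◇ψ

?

Suppose ◇□ψ→□◇ψ is valid. Take Rxy, Rxz and set V(ψ)={w : Ryw}. Then □ψ at y so ◇□ψ at x, so □◇ψ at x, so ◇ψ at z, giving w with Rzw and Ryw.
Conversely, any frame satisfying ∀x ∀y ∀z (Rxy ∧ Rxz → ∃w (Ryw ∧ Rzw)) validates the schema.
So the correspondent is convergence.

convergence: ∀x ∀y ∀z (Rxy ∧ Rxz → ∃w (Ryw ∧ Rzw))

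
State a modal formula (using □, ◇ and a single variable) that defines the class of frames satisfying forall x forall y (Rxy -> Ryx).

The condition is symmetry. The B schema p → □◇p defines it.
Suppose p→□◇p is valid. Take Rxy and set V(p)={x}. Then p at x, so □◇p at x, so ◇p at y, so some z with Ryz has p; z=x, i.e. Ryx.

p → □◇p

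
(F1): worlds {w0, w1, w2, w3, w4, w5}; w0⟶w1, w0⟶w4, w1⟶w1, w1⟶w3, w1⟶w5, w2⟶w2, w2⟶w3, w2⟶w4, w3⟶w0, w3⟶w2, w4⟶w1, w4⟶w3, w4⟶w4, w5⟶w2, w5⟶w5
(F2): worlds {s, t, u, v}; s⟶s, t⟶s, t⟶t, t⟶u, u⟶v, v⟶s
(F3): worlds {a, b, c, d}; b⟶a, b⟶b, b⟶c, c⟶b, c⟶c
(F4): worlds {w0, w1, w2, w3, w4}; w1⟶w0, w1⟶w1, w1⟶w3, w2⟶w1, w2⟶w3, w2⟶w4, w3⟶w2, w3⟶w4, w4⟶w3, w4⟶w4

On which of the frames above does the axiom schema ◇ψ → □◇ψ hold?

none

The schema corresponds to the Euclidean property: ∀x ∀y ∀z (Rxy ∧ Rxz → Ryz).
(F1): fails — Rw0w1 and Rw0w4 but not Rw1w4.
(F2): fails — Rts and Rtt but not Rst.
(F3): fails — Rbc and Rba but not Rca.
(F4): fails — Rw1w0 and Rw1w1 but not Rw0w1.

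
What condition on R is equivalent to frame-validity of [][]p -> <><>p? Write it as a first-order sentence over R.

forall x exists w (x R^2 w & x R^2 w)

This is a Sahlqvist (Geach-type) schema ◇^0□^2p → □^0◇^2p.
Minimal-valuation argument: fix x; take any y with xR^0y and any z with xR^0z. Set V(p) to the set of worlds R-reachable from y in exactly 2 steps. Then □^2p holds at y, so the antecedent holds at x; validity forces ◇^2p at z, giving a w with zR^2w and yR^2w.
First-order correspondent: forall x exists w (x R^2 w & x R^2 w).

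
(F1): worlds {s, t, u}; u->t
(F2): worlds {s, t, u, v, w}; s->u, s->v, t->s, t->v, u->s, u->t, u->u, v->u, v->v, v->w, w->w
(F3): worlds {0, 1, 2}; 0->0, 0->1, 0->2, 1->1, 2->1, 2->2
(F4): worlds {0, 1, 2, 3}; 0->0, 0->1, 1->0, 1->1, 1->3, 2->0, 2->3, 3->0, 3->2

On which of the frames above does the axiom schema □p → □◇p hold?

(F2), (F3), (F4)

The schema corresponds to a generalized confluence (Geach) condition: ∀x ∀z (xRz → ∃w (xRw ∧ zRw)).
(F1): fails — uRt but no w with uRw and tRw.
(F2): condition met.
(F3): condition met.
(F4): condition met.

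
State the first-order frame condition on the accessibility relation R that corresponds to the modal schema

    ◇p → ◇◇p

This is a Sahlqvist (Geach-type) schema ◇^1□^0p → □^0◇^2p.
First-order correspondent: ∀x ∀y (xRy → ∃w (y = w ∧ xR²w)).

∀x ∀y (xRy → ∃w (y = w ∧ xR²w))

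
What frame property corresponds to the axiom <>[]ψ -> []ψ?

This is a form of the 5 axiom.
It corresponds to the Euclidean property: forall x forall y forall z (Rxy & Rxz -> Ryz).

the Euclidean property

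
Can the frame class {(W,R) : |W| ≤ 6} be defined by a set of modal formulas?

If a class were modally definable it would be closed under disjoint unions (Goldblatt–Thomason).
Any modal formula valid on each of 7 disjoint one-world frames is valid on their disjoint union (validity is preserved under disjoint unions). Each one-world frame has |W|=1≤6, but the union has |W|=7.
So no modal formula (or set of formulas) defines exactly the |W|≤6 frames.

Not definable by any modal formula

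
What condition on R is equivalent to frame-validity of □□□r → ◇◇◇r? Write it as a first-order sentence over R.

This is a Sahlqvist (Geach-type) schema ◇^0□^3r → □^0◇^3r.
First-order correspondent: ∀x ∃w (xR³w ∧ xR³w).

∀x ∃w (xR³w ∧ xR³w)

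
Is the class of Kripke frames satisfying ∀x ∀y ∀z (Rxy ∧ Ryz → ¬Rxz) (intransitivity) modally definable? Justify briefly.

No

Any modally definable frame class is closed under surjective bounded morphisms.
The 7-cycle (worlds w0,w1,w2,w3,w4,w5,w6 with w0→w1→w2→w3→w4→w5→w6→w0) is intransitive. Mapping every world to a single reflexive point • is a surjective bounded morphism; the reflexive point is not intransitive (R••∧R•• but R••).
So no modal formula (or set of formulas) defines exactly the intransitive frames.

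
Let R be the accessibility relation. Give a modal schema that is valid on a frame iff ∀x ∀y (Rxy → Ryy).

□(□p → p)

This is shift-reflexivity; the standard corresponding axiom is T□: □(□p → p).
Suppose □(□p→p) is valid. Take Rxy and set V(p)={w : Ryw}. Then at y, □p holds; since □(□p→p) at x, □p→p at y, so p at y, i.e. Ryy.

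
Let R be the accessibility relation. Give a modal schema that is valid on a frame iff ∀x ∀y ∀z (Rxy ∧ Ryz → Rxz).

This is transitivity; the standard corresponding axiom is 4: □p → □□p.

□p → □□p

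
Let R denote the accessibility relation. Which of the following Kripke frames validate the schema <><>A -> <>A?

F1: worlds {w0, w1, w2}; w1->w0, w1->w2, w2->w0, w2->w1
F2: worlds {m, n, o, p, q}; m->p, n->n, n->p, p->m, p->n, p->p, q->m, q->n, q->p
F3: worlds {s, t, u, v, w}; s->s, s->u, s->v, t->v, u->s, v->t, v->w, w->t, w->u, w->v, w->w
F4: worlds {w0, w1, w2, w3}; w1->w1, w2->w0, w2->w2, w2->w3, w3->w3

F4

The schema corresponds to a generalized confluence (Geach) condition: forall x forall y (x R^2 y -> exists w (y = w & xRw)).
F1: fails — w1R²w1 but no w with w1=w and w1Rw.
F2: fails — mR²m but no w with m=w and mRw.
F3: fails — sR²t but no w* with t=w* and sRw*.
F4: satisfies the condition.
Valid on: F4.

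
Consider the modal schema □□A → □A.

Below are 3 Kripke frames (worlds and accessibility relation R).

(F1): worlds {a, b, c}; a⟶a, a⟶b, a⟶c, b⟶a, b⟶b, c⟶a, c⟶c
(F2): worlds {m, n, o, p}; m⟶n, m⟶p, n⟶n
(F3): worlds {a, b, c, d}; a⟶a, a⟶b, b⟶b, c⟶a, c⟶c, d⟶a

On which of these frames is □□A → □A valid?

Frame correspondent (Sahlqvist): ∀x ∀y (Rxy → ∃z (Rxz ∧ Rzy)) — i.e. density.
(F1): satisfies the condition.
(F2): fails — Rmp but no z with Rmz and Rzp.
(F3): satisfies the condition.

(F1), (F3)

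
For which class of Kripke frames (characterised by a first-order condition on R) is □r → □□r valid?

Suppose □r→□□r is valid. Take Rxy, Ryz and set V(r)={w : Rxw}. Then □r at x, so □□r at x, so □r at y, so r at z, i.e. Rxz.

transitivity: ∀x ∀y ∀z (Rxy ∧ Ryz → Rxz)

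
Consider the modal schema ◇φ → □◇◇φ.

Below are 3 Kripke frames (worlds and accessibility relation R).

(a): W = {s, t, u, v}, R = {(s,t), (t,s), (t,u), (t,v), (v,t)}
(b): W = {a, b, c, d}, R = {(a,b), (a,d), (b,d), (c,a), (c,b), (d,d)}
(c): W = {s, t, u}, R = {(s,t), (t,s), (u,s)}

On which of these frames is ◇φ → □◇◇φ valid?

(c)

Frame correspondent (Sahlqvist): ∀x ∀y ∀z ((xRy ∧ xRz) → ∃w (y = w ∧ zR²w)) — i.e. a generalized confluence (Geach) condition.
(a): fails — tRs, tRu but no w with s=w and uR²w.
(b): fails — aRb, aRb but no w with b=w and bR²w.
(c): satisfies the condition.
Valid on: (c).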